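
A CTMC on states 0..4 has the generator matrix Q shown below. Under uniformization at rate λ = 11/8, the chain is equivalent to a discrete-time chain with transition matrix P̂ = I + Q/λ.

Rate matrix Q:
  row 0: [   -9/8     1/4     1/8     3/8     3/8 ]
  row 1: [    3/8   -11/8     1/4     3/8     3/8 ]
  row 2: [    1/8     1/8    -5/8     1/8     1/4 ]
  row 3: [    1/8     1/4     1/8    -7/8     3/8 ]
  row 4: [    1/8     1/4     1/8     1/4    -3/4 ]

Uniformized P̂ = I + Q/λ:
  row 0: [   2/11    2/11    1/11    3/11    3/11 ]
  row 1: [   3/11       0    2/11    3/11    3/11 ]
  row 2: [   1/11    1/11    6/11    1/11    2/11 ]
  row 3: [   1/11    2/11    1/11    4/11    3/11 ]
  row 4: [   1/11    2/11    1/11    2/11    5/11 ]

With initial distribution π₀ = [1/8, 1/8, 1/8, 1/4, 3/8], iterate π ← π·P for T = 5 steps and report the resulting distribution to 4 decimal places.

t=0: π = [0.1250, 0.1250, 0.1250, 0.2500, 0.3750]
t=1: π = [0.1250, 0.1477, 0.1591, 0.2386, 0.3295]
t=2: π = [0.1291, 0.1405, 0.1767, 0.2355, 0.3182]
t=3: π = [0.1282, 0.1402, 0.1840, 0.2331, 0.3145]
t=4: π = [0.1281, 0.1396, 0.1873, 0.2319, 0.3132]
t=5: π = [0.1279, 0.1394, 0.1887, 0.2313, 0.3126]

π = [0.1279, 0.1394, 0.1887, 0.2313, 0.3126]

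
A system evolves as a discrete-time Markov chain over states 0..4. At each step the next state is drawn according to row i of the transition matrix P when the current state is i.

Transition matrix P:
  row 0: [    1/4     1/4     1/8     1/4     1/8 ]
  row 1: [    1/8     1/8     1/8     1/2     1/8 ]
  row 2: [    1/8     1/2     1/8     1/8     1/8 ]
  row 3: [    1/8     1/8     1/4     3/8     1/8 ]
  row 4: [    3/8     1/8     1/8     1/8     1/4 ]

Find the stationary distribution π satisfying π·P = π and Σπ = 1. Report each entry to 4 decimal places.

π = [0.1837, 0.2090, 0.1627, 0.3018, 0.1429]

Balance equations π_j = Σ_i π_i·P[i][j]:
  π_0 = 1/4·π_0 + 1/8·π_1 + 1/8·π_2 + 1/8·π_3 + 3/8·π_4
  π_1 = 1/4·π_0 + 1/8·π_1 + 1/2·π_2 + 1/8·π_3 + 1/8·π_4
  π_2 = 1/8·π_0 + 1/8·π_1 + 1/8·π_2 + 1/4·π_3 + 1/8·π_4
  π_3 = 1/4·π_0 + 1/2·π_1 + 1/8·π_2 + 3/8·π_3 + 1/8·π_4
  normalize: π_0 + π_1 + π_2 + π_3 + π_4 = 1
Solving the linear system gives exactly π = [9/49, 256/1225, 598/3675, 1109/3675, 1/7].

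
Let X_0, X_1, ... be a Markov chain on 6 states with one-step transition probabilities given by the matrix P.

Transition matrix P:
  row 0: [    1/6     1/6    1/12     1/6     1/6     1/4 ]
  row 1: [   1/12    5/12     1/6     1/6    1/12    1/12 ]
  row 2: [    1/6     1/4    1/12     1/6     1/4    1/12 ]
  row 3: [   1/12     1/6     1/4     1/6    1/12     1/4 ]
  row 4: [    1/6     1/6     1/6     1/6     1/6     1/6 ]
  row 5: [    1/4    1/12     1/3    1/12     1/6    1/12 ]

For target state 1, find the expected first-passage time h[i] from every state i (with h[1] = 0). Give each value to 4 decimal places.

First-step conditioning: h[1] = 0; for i ≠ 1, h[i] = 1 + Σ_k P[i][k]·h[k].
  h[0] = 1 + 1/6·h[0] + 1/12·h[2] + 1/6·h[3] + 1/6·h[4] + 1/4·h[5]
  h[2] = 1 + 1/6·h[0] + 1/12·h[2] + 1/6·h[3] + 1/4·h[4] + 1/12·h[5]
  h[3] = 1 + 1/12·h[0] + 1/4·h[2] + 1/6·h[3] + 1/12·h[4] + 1/4·h[5]
  h[4] = 1 + 1/6·h[0] + 1/6·h[2] + 1/6·h[3] + 1/6·h[4] + 1/6·h[5]
  h[5] = 1 + 1/4·h[0] + 1/3·h[2] + 1/12·h[3] + 1/6·h[4] + 1/12·h[5]
Solving the 5×5 linear system over states ≠ 1 gives exactly h = [149328/24749, 0, 135426/24749, 147162/24749, 147516/24749, 157170/24749] (h[1] = 0 is the target).

h = [6.0337, 0.0000, 5.4720, 5.9462, 5.9605, 6.3506]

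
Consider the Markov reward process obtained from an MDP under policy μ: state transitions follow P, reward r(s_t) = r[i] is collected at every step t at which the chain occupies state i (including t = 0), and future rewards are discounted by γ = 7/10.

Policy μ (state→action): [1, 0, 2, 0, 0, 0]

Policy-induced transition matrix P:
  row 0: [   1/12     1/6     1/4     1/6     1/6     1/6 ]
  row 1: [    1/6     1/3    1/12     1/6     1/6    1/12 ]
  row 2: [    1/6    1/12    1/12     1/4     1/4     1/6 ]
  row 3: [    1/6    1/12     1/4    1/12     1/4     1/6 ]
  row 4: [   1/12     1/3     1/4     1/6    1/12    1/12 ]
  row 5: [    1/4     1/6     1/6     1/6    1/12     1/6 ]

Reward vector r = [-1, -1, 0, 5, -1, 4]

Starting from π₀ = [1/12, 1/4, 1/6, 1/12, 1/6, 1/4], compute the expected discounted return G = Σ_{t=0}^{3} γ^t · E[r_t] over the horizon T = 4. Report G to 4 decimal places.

G = 2.2307

t=0: π = [0.0833, 0.2500, 0.1667, 0.0833, 0.1667, 0.2500], E[r] = 0.9167, γ^t·E[r] = 0.916667, running G = 0.916667
t=1: π = [0.1667, 0.2153, 0.1597, 0.1736, 0.1528, 0.1319], E[r] = 0.8611, γ^t·E[r] = 0.602778, running G = 1.519444
t=2: π = [0.1510, 0.2002, 0.1765, 0.1655, 0.1707, 0.1360], E[r] = 0.8495, γ^t·E[r] = 0.416273, running G = 1.935718
t=3: π = [0.1512, 0.2000, 0.1759, 0.1676, 0.1696, 0.1358], E[r] = 0.8601, γ^t·E[r] = 0.295030, running G = 2.230748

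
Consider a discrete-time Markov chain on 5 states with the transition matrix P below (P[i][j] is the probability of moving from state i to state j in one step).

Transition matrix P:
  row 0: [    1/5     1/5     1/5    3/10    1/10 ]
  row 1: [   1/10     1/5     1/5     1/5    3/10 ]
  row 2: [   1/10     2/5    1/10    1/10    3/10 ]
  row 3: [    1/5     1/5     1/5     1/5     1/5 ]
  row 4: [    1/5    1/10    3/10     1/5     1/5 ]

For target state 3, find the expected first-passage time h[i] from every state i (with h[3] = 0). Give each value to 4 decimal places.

h = [4.5975, 5.1698, 5.6398, 0.0000, 5.1605]

First-step conditioning: h[3] = 0; for i ≠ 3, h[i] = 1 + Σ_k P[i][k]·h[k].
  h[0] = 1 + 1/5·h[0] + 1/5·h[1] + 1/5·h[2] + 1/10·h[4]
  h[1] = 1 + 1/10·h[0] + 1/5·h[1] + 1/5·h[2] + 3/10·h[4]
  h[2] = 1 + 1/10·h[0] + 2/5·h[1] + 1/10·h[2] + 3/10·h[4]
  h[4] = 1 + 1/5·h[0] + 1/10·h[1] + 3/10·h[2] + 1/5·h[4]
Solving the 4×4 linear system over states ≠ 3 gives exactly h = [9880/2149, 11110/2149, 12120/2149, 0, 11090/2149] (h[3] = 0 is the target).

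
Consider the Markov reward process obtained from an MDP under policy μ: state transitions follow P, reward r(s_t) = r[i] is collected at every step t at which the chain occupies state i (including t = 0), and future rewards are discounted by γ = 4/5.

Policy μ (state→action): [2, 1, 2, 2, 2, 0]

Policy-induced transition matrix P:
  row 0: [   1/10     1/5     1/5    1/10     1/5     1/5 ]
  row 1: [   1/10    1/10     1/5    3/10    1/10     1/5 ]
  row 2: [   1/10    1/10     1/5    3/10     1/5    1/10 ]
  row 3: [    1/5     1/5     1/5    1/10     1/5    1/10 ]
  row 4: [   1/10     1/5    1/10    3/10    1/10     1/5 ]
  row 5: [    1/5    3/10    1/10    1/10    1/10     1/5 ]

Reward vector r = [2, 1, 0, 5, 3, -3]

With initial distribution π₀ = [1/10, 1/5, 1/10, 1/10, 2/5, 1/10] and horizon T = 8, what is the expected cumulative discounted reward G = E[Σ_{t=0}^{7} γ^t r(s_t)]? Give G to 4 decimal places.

G = 6.3089

t=0: π = [0.1000, 0.2000, 0.1000, 0.1000, 0.4000, 0.1000], E[r] = 1.8000, γ^t·E[r] = 1.800000, running G = 1.800000
t=1: π = [0.1200, 0.1800, 0.1500, 0.2400, 0.1300, 0.1800], E[r] = 1.4700, γ^t·E[r] = 1.176000, running G = 2.976000
t=2: π = [0.1420, 0.1850, 0.1690, 0.1920, 0.1510, 0.1610], E[r] = 1.3990, γ^t·E[r] = 0.895360, running G = 3.871360
t=3: π = [0.1353, 0.1807, 0.1688, 0.2010, 0.1503, 0.1639], E[r] = 1.4155, γ^t·E[r] = 0.724736, running G = 4.596096
t=4: π = [0.1365, 0.1814, 0.1686, 0.2000, 0.1505, 0.1630], E[r] = 1.4167, γ^t·E[r] = 0.580276, running G = 5.176372
t=5: π = [0.1363, 0.1813, 0.1686, 0.2001, 0.1505, 0.1631], E[r] = 1.4165, γ^t·E[r] = 0.464158, running G = 5.640530
t=6: π = [0.1363, 0.1813, 0.1686, 0.2001, 0.1505, 0.1631], E[r] = 1.4166, γ^t·E[r] = 0.371343, running G = 6.011873
t=7: π = [0.1363, 0.1813, 0.1686, 0.2001, 0.1505, 0.1631], E[r] = 1.4166, γ^t·E[r] = 0.297073, running G = 6.308946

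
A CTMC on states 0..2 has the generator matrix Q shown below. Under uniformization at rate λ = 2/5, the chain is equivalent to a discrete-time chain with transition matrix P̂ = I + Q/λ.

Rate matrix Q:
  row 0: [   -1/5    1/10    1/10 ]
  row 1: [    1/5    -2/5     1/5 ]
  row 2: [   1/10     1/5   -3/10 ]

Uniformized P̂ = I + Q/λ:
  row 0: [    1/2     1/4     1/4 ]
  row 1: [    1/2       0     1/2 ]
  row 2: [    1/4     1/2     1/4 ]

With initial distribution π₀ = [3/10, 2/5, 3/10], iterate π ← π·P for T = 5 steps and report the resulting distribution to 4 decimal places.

t=0: π = [0.3000, 0.4000, 0.3000]
t=1: π = [0.4250, 0.2250, 0.3500]
t=2: π = [0.4125, 0.2813, 0.3063]
t=3: π = [0.4234, 0.2563, 0.3203]
t=4: π = [0.4199, 0.2660, 0.3141]
t=5: π = [0.4215, 0.2620, 0.3165]

π = [0.4215, 0.2620, 0.3165]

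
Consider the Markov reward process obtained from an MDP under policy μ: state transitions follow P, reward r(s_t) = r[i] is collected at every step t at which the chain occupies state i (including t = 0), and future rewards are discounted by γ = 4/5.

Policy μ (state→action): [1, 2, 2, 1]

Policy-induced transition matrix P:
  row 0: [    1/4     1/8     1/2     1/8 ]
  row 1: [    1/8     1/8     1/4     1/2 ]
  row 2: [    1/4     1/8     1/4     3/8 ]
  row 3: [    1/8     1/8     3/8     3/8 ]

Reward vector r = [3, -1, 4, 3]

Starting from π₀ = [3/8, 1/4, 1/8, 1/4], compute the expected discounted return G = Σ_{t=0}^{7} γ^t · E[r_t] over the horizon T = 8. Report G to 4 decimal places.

G = 11.1298

t=0: π = [0.3750, 0.2500, 0.1250, 0.2500], E[r] = 2.1250, γ^t·E[r] = 2.125000, running G = 2.125000
t=1: π = [0.1875, 0.1250, 0.3750, 0.3125], E[r] = 2.8750, γ^t·E[r] = 2.300000, running G = 4.425000
t=2: π = [0.1953, 0.1250, 0.3359, 0.3438], E[r] = 2.8359, γ^t·E[r] = 1.815000, running G = 6.240000
t=3: π = [0.1914, 0.1250, 0.3418, 0.3418], E[r] = 2.8418, γ^t·E[r] = 1.455000, running G = 7.695000
t=4: π = [0.1917, 0.1250, 0.3406, 0.3428], E[r] = 2.8406, γ^t·E[r] = 1.163500, running G = 8.858500
t=5: π = [0.1915, 0.1250, 0.3408, 0.3427], E[r] = 2.8408, γ^t·E[r] = 0.930860, running G = 9.789360
t=6: π = [0.1915, 0.1250, 0.3407, 0.3427], E[r] = 2.8407, γ^t·E[r] = 0.744678, running G = 10.534038
t=7: π = [0.1915, 0.1250, 0.3407, 0.3427], E[r] = 2.8407, γ^t·E[r] = 0.595744, running G = 11.129782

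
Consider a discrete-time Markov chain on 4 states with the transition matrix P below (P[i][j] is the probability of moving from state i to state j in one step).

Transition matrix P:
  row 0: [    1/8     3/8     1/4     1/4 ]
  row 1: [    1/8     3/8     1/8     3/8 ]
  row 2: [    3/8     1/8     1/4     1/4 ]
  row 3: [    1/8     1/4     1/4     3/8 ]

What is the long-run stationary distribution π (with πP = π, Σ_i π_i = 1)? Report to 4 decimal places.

π = [0.1787, 0.2805, 0.2149, 0.3258]

Balance equations π_j = Σ_i π_i·P[i][j]:
  π_0 = 1/8·π_0 + 1/8·π_1 + 3/8·π_2 + 1/8·π_3
  π_1 = 3/8·π_0 + 3/8·π_1 + 1/8·π_2 + 1/4·π_3
  π_2 = 1/4·π_0 + 1/8·π_1 + 1/4·π_2 + 1/4·π_3
  normalize: π_0 + π_1 + π_2 + π_3 = 1
Solving the linear system gives exactly π = [79/442, 62/221, 95/442, 72/221].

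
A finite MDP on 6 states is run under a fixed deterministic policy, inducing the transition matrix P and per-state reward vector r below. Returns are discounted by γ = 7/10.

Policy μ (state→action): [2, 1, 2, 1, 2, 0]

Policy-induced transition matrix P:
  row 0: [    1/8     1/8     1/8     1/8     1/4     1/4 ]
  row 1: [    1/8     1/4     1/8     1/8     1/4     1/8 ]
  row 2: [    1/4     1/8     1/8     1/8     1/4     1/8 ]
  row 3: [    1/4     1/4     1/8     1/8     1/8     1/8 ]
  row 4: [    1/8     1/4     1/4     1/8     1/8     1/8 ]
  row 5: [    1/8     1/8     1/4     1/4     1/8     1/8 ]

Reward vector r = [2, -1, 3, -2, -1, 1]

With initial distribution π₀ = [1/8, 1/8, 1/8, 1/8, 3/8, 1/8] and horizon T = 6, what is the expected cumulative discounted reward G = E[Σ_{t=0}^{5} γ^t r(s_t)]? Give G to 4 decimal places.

t=0: π = [0.1250, 0.1250, 0.1250, 0.1250, 0.3750, 0.1250], E[r] = 0.0000, γ^t·E[r] = 0.000000, running G = 0.000000
t=1: π = [0.1563, 0.2031, 0.1875, 0.1406, 0.1719, 0.1406], E[r] = 0.3594, γ^t·E[r] = 0.251563, running G = 0.251563
t=2: π = [0.1660, 0.1895, 0.1641, 0.1426, 0.1934, 0.1445], E[r] = 0.3008, γ^t·E[r] = 0.147383, running G = 0.398945
t=3: π = [0.1633, 0.1907, 0.1672, 0.1431, 0.1899, 0.1458], E[r] = 0.3074, γ^t·E[r] = 0.105429, running G = 0.504374
t=4: π = [0.1638, 0.1905, 0.1670, 0.1432, 0.1902, 0.1454], E[r] = 0.3068, γ^t·E[r] = 0.073668, running G = 0.578043
t=5: π = [0.1638, 0.1905, 0.1669, 0.1432, 0.1902, 0.1455], E[r] = 0.3069, γ^t·E[r] = 0.051576, running G = 0.629619

G = 0.6296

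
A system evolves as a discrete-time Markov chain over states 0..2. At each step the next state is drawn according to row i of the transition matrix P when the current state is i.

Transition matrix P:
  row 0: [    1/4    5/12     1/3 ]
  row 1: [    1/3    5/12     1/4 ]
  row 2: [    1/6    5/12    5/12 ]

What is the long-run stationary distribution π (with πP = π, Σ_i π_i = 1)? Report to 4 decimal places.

Balance equations π_j = Σ_i π_i·P[i][j]:
  π_0 = 1/4·π_0 + 1/3·π_1 + 1/6·π_2
  π_1 = 5/12·π_0 + 5/12·π_1 + 5/12·π_2
  normalize: π_0 + π_1 + π_2 = 1
Solving the linear system gives exactly π = [17/66, 5/12, 43/132].

π = [0.2576, 0.4167, 0.3258]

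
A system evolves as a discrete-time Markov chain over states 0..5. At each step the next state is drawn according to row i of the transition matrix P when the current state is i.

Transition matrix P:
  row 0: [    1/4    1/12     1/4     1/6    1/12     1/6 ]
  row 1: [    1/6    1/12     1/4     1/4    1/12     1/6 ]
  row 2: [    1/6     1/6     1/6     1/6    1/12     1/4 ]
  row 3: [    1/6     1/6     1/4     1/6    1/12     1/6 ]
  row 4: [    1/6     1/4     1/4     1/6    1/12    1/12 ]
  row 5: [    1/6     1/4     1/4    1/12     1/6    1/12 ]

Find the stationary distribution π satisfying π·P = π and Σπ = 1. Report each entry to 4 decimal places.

Balance equations π_j = Σ_i π_i·P[i][j]:
  π_0 = 1/4·π_0 + 1/6·π_1 + 1/6·π_2 + 1/6·π_3 + 1/6·π_4 + 1/6·π_5
  π_1 = 1/12·π_0 + 1/12·π_1 + 1/6·π_2 + 1/6·π_3 + 1/4·π_4 + 1/4·π_5
  π_2 = 1/4·π_0 + 1/4·π_1 + 1/6·π_2 + 1/4·π_3 + 1/4·π_4 + 1/4·π_5
  π_3 = 1/6·π_0 + 1/4·π_1 + 1/6·π_2 + 1/6·π_3 + 1/6·π_4 + 1/12·π_5
  π_4 = 1/12·π_0 + 1/12·π_1 + 1/12·π_2 + 1/12·π_3 + 1/12·π_4 + 1/6·π_5
  normalize: π_0 + π_1 + π_2 + π_3 + π_4 + π_5 = 1
Solving the linear system gives exactly π = [2/11, 3591/22451, 3/13, 3734/22451, 198/2041, 335/2041].

π = [0.1818, 0.1599, 0.2308, 0.1663, 0.0970, 0.1641]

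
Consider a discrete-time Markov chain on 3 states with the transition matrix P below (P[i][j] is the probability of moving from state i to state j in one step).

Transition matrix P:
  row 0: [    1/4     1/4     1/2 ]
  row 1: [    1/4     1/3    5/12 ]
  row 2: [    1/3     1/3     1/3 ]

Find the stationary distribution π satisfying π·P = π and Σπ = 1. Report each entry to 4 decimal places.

π = [0.2839, 0.3097, 0.4065]

Balance equations π_j = Σ_i π_i·P[i][j]:
  π_0 = 1/4·π_0 + 1/4·π_1 + 1/3·π_2
  π_1 = 1/4·π_0 + 1/3·π_1 + 1/3·π_2
  normalize: π_0 + π_1 + π_2 = 1
Solving the linear system gives exactly π = [44/155, 48/155, 63/155].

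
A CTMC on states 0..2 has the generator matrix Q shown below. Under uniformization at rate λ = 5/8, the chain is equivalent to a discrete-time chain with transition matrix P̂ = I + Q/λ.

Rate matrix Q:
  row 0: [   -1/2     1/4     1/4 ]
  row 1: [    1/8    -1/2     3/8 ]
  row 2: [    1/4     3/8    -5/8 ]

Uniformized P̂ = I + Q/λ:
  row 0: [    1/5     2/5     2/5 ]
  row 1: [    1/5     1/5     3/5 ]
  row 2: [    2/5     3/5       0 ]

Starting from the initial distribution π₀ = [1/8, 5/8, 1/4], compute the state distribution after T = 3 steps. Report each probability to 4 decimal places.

π = [0.2590, 0.3750, 0.3660]

t=0: π = [0.1250, 0.6250, 0.2500]
t=1: π = [0.2500, 0.3250, 0.4250]
t=2: π = [0.2850, 0.4200, 0.2950]
t=3: π = [0.2590, 0.3750, 0.3660]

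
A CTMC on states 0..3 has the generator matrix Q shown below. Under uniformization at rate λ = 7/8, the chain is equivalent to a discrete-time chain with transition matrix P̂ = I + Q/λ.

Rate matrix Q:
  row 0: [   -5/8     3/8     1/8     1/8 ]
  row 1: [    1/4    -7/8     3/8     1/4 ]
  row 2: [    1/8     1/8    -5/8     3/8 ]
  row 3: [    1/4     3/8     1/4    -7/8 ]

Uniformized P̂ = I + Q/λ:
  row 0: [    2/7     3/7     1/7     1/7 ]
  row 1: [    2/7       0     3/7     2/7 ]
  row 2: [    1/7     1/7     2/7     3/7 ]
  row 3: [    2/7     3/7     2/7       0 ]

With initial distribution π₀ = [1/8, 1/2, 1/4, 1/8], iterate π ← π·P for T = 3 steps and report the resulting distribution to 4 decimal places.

t=0: π = [0.1250, 0.5000, 0.2500, 0.1250]
t=1: π = [0.2500, 0.1429, 0.3393, 0.2679]
t=2: π = [0.2372, 0.2704, 0.2704, 0.2219]
t=3: π = [0.2471, 0.2354, 0.2905, 0.2270]

π = [0.2471, 0.2354, 0.2905, 0.2270]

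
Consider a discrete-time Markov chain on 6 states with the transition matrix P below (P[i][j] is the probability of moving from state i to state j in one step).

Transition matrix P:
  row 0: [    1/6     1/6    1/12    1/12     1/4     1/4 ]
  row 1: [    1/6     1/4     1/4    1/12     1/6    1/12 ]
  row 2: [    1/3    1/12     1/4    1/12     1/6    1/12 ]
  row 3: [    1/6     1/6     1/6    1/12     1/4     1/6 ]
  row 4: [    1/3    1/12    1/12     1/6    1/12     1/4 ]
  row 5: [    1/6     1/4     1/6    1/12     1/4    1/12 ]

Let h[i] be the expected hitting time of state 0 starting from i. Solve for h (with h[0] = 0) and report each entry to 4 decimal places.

First-step conditioning: h[0] = 0; for i ≠ 0, h[i] = 1 + Σ_k P[i][k]·h[k].
  h[1] = 1 + 1/4·h[1] + 1/4·h[2] + 1/12·h[3] + 1/6·h[4] + 1/12·h[5]
  h[2] = 1 + 1/12·h[1] + 1/4·h[2] + 1/12·h[3] + 1/6·h[4] + 1/12·h[5]
  h[3] = 1 + 1/6·h[1] + 1/6·h[2] + 1/12·h[3] + 1/4·h[4] + 1/6·h[5]
  h[4] = 1 + 1/12·h[1] + 1/12·h[2] + 1/6·h[3] + 1/12·h[4] + 1/4·h[5]
  h[5] = 1 + 1/4·h[1] + 1/6·h[2] + 1/12·h[3] + 1/4·h[4] + 1/12·h[5]
Solving the 5×5 linear system over states ≠ 0 gives exactly h = [0, 16515/3782, 27525/7564, 33147/7564, 28821/7564, 16569/3782] (h[0] = 0 is the target).

h = [0.0000, 4.3667, 3.6389, 4.3822, 3.8103, 4.3810]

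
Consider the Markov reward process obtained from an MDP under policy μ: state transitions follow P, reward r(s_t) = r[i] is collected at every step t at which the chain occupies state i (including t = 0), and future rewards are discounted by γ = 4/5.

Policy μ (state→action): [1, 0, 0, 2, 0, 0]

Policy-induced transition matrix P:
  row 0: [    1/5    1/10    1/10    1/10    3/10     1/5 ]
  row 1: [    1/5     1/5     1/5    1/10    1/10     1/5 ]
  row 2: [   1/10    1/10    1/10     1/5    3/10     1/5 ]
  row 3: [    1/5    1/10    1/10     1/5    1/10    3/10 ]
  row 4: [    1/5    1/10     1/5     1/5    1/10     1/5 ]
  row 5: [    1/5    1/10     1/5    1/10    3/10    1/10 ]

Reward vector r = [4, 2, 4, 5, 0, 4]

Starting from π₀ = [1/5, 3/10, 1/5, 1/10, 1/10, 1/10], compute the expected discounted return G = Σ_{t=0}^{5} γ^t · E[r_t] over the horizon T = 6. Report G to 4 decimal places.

t=0: π = [0.2000, 0.3000, 0.2000, 0.1000, 0.1000, 0.1000], E[r] = 3.1000, γ^t·E[r] = 3.100000, running G = 3.100000
t=1: π = [0.1800, 0.1300, 0.1500, 0.1400, 0.2000, 0.2000], E[r] = 3.0800, γ^t·E[r] = 2.464000, running G = 5.564000
t=2: π = [0.1850, 0.1130, 0.1530, 0.1490, 0.2060, 0.1940], E[r] = 3.0990, γ^t·E[r] = 1.983360, running G = 7.547360
t=3: π = [0.1847, 0.1113, 0.1513, 0.1508, 0.2064, 0.1955], E[r] = 3.1026, γ^t·E[r] = 1.588531, running G = 9.135891
t=4: π = [0.1849, 0.1111, 0.1513, 0.1509, 0.2063, 0.1955], E[r] = 3.1034, γ^t·E[r] = 1.271149, running G = 10.407040
t=5: π = [0.1849, 0.1111, 0.1513, 0.1508, 0.2063, 0.1955], E[r] = 3.1032, γ^t·E[r] = 1.016871, running G = 11.423911

G = 11.4239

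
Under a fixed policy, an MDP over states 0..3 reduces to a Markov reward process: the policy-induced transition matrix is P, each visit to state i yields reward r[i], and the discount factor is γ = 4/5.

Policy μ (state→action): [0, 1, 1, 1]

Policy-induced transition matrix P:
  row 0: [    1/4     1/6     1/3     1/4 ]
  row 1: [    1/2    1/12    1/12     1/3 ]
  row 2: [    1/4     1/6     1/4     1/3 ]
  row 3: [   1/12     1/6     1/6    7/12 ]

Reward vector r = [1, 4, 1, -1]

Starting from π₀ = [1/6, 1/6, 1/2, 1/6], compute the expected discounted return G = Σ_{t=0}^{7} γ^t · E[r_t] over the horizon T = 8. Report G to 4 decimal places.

t=0: π = [0.1667, 0.1667, 0.5000, 0.1667], E[r] = 1.1667, γ^t·E[r] = 1.166667, running G = 1.166667
t=1: π = [0.2639, 0.1528, 0.2222, 0.3611], E[r] = 0.7361, γ^t·E[r] = 0.588889, running G = 1.755556
t=2: π = [0.2280, 0.1539, 0.2164, 0.4016], E[r] = 0.6586, γ^t·E[r] = 0.421481, running G = 2.177037
t=3: π = [0.2215, 0.1538, 0.2099, 0.4147], E[r] = 0.6320, γ^t·E[r] = 0.323605, running G = 2.500642
t=4: π = [0.2193, 0.1538, 0.2083, 0.4186], E[r] = 0.6244, γ^t·E[r] = 0.255766, running G = 2.756408
t=5: π = [0.2187, 0.1538, 0.2078, 0.4197], E[r] = 0.6222, γ^t·E[r] = 0.203866, running G = 2.960274
t=6: π = [0.2185, 0.1538, 0.2076, 0.4200], E[r] = 0.6215, γ^t·E[r] = 0.162916, running G = 3.123190
t=7: π = [0.2185, 0.1538, 0.2076, 0.4201], E[r] = 0.6213, γ^t·E[r] = 0.130291, running G = 3.253481

G = 3.2535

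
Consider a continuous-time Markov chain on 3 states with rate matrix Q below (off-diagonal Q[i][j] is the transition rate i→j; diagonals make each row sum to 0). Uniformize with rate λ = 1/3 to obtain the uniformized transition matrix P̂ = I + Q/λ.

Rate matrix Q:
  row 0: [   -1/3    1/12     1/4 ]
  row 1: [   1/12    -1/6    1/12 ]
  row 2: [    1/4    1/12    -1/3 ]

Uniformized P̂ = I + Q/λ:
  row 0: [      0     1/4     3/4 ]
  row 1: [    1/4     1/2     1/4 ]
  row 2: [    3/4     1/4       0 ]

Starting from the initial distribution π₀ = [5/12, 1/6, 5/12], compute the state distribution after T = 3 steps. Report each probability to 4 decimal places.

t=0: π = [0.4167, 0.1667, 0.4167]
t=1: π = [0.3542, 0.2917, 0.3542]
t=2: π = [0.3385, 0.3229, 0.3385]
t=3: π = [0.3346, 0.3307, 0.3346]

π = [0.3346, 0.3307, 0.3346]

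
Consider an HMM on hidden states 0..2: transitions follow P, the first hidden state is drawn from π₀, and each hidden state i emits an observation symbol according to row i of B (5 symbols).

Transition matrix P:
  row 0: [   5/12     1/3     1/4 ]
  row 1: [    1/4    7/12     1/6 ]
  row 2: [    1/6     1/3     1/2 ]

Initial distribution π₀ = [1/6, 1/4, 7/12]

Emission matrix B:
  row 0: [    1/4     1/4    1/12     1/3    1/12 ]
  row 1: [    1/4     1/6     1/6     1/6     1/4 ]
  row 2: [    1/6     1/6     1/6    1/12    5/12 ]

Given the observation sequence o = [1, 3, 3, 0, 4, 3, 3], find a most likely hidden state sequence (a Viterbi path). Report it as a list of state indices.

t=0: δ = [4.167e-02, 4.167e-02, 9.722e-02]  (obs o_0=1)
t=1: δ = [5.787e-03, 5.401e-03, 4.051e-03]  ψ = [0, 2, 2]  (obs o_1=3)
t=2: δ = [8.038e-04, 5.251e-04, 1.688e-04]  ψ = [0, 1, 2]  (obs o_2=3)
t=3: δ = [8.372e-05, 7.658e-05, 3.349e-05]  ψ = [0, 1, 0]  (obs o_3=0)
t=4: δ = [2.907e-06, 1.117e-05, 8.721e-06]  ψ = [0, 1, 0]  (obs o_4=4)
t=5: δ = [9.307e-07, 1.086e-06, 3.634e-07]  ψ = [1, 1, 2]  (obs o_5=3)
t=6: δ = [1.293e-07, 1.056e-07, 1.939e-08]  ψ = [0, 1, 0]  (obs o_6=3)
backtrack: best end state = 0; path = [2, 1, 1, 1, 1, 0, 0]

path = [2, 1, 1, 1, 1, 0, 0]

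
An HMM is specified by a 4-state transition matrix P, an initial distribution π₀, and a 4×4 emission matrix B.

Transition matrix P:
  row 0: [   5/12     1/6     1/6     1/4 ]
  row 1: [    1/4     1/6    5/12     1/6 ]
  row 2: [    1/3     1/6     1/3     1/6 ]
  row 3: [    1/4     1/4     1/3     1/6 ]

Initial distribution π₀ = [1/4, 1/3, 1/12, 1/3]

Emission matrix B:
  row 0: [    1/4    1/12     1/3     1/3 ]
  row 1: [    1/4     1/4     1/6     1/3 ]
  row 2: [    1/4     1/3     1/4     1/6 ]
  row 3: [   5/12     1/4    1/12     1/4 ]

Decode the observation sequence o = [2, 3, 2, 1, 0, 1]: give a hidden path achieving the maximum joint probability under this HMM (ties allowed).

t=0: δ = [8.333e-02, 5.556e-02, 2.083e-02, 2.778e-02]  (obs o_0=2)
t=1: δ = [1.157e-02, 4.630e-03, 3.858e-03, 5.208e-03]  ψ = [0, 0, 1, 0]  (obs o_1=3)
t=2: δ = [1.608e-03, 3.215e-04, 4.823e-04, 2.411e-04]  ψ = [0, 0, 0, 0]  (obs o_2=2)
t=3: δ = [5.582e-05, 6.698e-05, 8.931e-05, 1.005e-04]  ψ = [0, 0, 0, 0]  (obs o_3=1)
t=4: δ = [7.442e-06, 6.279e-06, 8.372e-06, 6.977e-06]  ψ = [2, 3, 3, 3]  (obs o_4=0)
t=5: δ = [2.584e-07, 4.361e-07, 9.303e-07, 4.651e-07]  ψ = [0, 3, 2, 0]  (obs o_5=1)
backtrack: best end state = 2; path = [0, 0, 0, 3, 2, 2]

path = [0, 0, 0, 3, 2, 2]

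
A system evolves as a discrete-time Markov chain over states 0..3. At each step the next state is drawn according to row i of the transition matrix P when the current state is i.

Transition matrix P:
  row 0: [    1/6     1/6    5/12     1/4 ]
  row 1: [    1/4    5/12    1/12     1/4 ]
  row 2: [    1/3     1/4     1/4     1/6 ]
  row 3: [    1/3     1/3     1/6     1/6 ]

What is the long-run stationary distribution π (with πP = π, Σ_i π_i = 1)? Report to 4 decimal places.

Balance equations π_j = Σ_i π_i·P[i][j]:
  π_0 = 1/6·π_0 + 1/4·π_1 + 1/3·π_2 + 1/3·π_3
  π_1 = 1/6·π_0 + 5/12·π_1 + 1/4·π_2 + 1/3·π_3
  π_2 = 5/12·π_0 + 1/12·π_1 + 1/4·π_2 + 1/6·π_3
  normalize: π_0 + π_1 + π_2 + π_3 = 1
Solving the linear system gives exactly π = [438/1655, 488/1655, 376/1655, 353/1655].

π = [0.2647, 0.2949, 0.2272, 0.2133]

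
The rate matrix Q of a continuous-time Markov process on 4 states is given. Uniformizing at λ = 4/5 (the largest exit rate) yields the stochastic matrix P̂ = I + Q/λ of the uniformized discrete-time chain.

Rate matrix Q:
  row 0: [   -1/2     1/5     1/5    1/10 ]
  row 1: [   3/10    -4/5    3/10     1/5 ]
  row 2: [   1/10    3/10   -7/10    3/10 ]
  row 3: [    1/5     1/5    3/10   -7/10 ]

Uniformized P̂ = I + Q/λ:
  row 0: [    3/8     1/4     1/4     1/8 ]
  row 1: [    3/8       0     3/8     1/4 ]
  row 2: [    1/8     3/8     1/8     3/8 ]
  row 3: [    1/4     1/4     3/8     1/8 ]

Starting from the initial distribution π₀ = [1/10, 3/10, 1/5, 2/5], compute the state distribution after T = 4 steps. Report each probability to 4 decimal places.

t=0: π = [0.1000, 0.3000, 0.2000, 0.4000]
t=1: π = [0.2750, 0.2000, 0.3125, 0.2125]
t=2: π = [0.2703, 0.2391, 0.2625, 0.2281]
t=3: π = [0.2809, 0.2230, 0.2756, 0.2205]
t=4: π = [0.2785, 0.2287, 0.2710, 0.2218]

π = [0.2785, 0.2287, 0.2710, 0.2218]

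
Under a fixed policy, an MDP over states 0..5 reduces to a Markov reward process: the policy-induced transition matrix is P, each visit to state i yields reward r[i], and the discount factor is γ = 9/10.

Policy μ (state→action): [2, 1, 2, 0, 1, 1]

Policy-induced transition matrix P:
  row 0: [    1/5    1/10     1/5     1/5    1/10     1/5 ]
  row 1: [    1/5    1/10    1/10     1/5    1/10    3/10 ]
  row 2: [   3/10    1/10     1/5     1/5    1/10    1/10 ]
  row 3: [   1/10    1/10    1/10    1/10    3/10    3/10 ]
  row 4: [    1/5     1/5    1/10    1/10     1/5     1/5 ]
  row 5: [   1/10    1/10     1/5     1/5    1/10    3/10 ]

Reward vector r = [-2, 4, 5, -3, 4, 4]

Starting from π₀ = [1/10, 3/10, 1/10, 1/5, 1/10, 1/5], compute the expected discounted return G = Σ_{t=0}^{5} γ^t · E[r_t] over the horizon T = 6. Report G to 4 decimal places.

G = 9.2297

t=0: π = [0.1000, 0.3000, 0.1000, 0.2000, 0.1000, 0.2000], E[r] = 2.1000, γ^t·E[r] = 2.100000, running G = 2.100000
t=1: π = [0.1700, 0.1100, 0.1400, 0.1700, 0.1500, 0.2600], E[r] = 1.9300, γ^t·E[r] = 1.737000, running G = 3.837000
t=2: π = [0.1710, 0.1150, 0.1570, 0.1680, 0.1490, 0.2400], E[r] = 1.9550, γ^t·E[r] = 1.583550, running G = 5.420550
t=3: π = [0.1749, 0.1149, 0.1568, 0.1683, 0.1485, 0.2366], E[r] = 1.9293, γ^t·E[r] = 1.406460, running G = 6.827010
t=4: π = [0.1752, 0.1149, 0.1568, 0.1683, 0.1485, 0.2363], E[r] = 1.9275, γ^t·E[r] = 1.264600, running G = 8.091610
t=5: π = [0.1752, 0.1149, 0.1568, 0.1683, 0.1485, 0.2363], E[r] = 1.9273, γ^t·E[r] = 1.138044, running G = 9.229653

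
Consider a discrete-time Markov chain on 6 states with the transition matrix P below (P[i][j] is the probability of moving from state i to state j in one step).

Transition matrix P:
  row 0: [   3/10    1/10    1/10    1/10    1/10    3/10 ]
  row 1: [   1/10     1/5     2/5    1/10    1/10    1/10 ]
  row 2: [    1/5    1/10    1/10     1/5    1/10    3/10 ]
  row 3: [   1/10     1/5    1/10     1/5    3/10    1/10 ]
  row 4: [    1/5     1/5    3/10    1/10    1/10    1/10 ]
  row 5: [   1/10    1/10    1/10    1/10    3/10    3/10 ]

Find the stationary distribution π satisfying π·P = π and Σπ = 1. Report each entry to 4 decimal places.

π = [0.1682, 0.1444, 0.1770, 0.1308, 0.1684, 0.2113]

Balance equations π_j = Σ_i π_i·P[i][j]:
  π_0 = 3/10·π_0 + 1/10·π_1 + 1/5·π_2 + 1/10·π_3 + 1/5·π_4 + 1/10·π_5
  π_1 = 1/10·π_0 + 1/5·π_1 + 1/10·π_2 + 1/5·π_3 + 1/5·π_4 + 1/10·π_5
  π_2 = 1/10·π_0 + 2/5·π_1 + 1/10·π_2 + 1/10·π_3 + 3/10·π_4 + 1/10·π_5
  π_3 = 1/10·π_0 + 1/10·π_1 + 1/5·π_2 + 1/5·π_3 + 1/10·π_4 + 1/10·π_5
  π_4 = 1/10·π_0 + 1/10·π_1 + 1/10·π_2 + 3/10·π_3 + 1/10·π_4 + 3/10·π_5
  normalize: π_0 + π_1 + π_2 + π_3 + π_4 + π_5 = 1
Solving the linear system gives exactly π = [353/2099, 303/2099, 743/4198, 549/4198, 707/4198, 887/4198].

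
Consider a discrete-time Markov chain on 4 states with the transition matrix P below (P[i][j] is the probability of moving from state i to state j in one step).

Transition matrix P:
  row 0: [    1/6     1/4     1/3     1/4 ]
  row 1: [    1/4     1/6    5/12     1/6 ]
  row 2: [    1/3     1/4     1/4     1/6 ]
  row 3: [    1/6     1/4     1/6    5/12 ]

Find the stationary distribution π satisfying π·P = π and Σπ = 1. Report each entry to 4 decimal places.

π = [0.2338, 0.2308, 0.2873, 0.2482]

Balance equations π_j = Σ_i π_i·P[i][j]:
  π_0 = 1/6·π_0 + 1/4·π_1 + 1/3·π_2 + 1/6·π_3
  π_1 = 1/4·π_0 + 1/6·π_1 + 1/4·π_2 + 1/4·π_3
  π_2 = 1/3·π_0 + 5/12·π_1 + 1/4·π_2 + 1/6·π_3
  normalize: π_0 + π_1 + π_2 + π_3 = 1
Solving the linear system gives exactly π = [389/1664, 3/13, 239/832, 413/1664].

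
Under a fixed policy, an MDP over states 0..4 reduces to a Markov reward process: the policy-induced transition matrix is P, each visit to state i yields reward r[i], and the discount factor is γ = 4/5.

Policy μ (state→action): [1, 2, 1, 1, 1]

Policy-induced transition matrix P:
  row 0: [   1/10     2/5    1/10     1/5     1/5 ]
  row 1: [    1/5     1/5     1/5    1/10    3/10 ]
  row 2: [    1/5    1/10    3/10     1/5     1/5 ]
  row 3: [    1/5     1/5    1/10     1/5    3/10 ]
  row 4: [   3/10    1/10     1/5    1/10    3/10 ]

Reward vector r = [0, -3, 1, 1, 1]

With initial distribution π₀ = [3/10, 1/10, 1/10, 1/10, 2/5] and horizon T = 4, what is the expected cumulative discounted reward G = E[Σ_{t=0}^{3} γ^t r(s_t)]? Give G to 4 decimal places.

t=0: π = [0.3000, 0.1000, 0.1000, 0.1000, 0.4000], E[r] = 0.3000, γ^t·E[r] = 0.300000, running G = 0.300000
t=1: π = [0.2100, 0.2100, 0.1700, 0.1500, 0.2600], E[r] = -0.0500, γ^t·E[r] = -0.040000, running G = 0.260000
t=2: π = [0.2050, 0.1990, 0.1810, 0.1530, 0.2620], E[r] = -0.0010, γ^t·E[r] = -0.000640, running G = 0.259360
t=3: π = [0.2057, 0.1967, 0.1823, 0.1539, 0.2614], E[r] = 0.0075, γ^t·E[r] = 0.003840, running G = 0.263200

G = 0.2632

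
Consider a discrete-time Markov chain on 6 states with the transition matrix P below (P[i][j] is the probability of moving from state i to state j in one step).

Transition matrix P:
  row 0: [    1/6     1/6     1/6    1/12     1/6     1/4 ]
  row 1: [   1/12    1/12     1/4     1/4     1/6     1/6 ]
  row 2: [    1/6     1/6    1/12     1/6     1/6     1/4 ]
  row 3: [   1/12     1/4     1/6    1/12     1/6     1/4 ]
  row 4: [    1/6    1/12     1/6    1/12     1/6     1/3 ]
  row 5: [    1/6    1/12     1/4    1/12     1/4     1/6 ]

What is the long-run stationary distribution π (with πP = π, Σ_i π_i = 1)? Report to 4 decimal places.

Balance equations π_j = Σ_i π_i·P[i][j]:
  π_0 = 1/6·π_0 + 1/12·π_1 + 1/6·π_2 + 1/12·π_3 + 1/6·π_4 + 1/6·π_5
  π_1 = 1/6·π_0 + 1/12·π_1 + 1/6·π_2 + 1/4·π_3 + 1/12·π_4 + 1/12·π_5
  π_2 = 1/6·π_0 + 1/4·π_1 + 1/12·π_2 + 1/6·π_3 + 1/6·π_4 + 1/4·π_5
  π_3 = 1/12·π_0 + 1/4·π_1 + 1/6·π_2 + 1/12·π_3 + 1/12·π_4 + 1/12·π_5
  π_4 = 1/6·π_0 + 1/6·π_1 + 1/6·π_2 + 1/6·π_3 + 1/6·π_4 + 1/4·π_5
  normalize: π_0 + π_1 + π_2 + π_3 + π_4 + π_5 = 1
Solving the linear system gives exactly π = [44912/308139, 40271/308139, 56075/308139, 2851/23703, 57392/308139, 24142/102713].

π = [0.1458, 0.1307, 0.1820, 0.1203, 0.1863, 0.2350]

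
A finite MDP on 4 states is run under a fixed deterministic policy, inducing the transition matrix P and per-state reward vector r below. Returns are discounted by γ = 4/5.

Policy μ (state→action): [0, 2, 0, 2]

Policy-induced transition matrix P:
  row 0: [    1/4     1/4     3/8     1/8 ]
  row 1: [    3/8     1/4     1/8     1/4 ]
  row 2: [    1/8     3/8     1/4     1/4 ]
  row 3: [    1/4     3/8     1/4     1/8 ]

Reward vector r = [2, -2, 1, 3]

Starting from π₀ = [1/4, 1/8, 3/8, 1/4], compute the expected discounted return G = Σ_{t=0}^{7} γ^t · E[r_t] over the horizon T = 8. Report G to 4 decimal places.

t=0: π = [0.2500, 0.1250, 0.3750, 0.2500], E[r] = 1.3750, γ^t·E[r] = 1.375000, running G = 1.375000
t=1: π = [0.2188, 0.3281, 0.2656, 0.1875], E[r] = 0.6094, γ^t·E[r] = 0.487500, running G = 1.862500
t=2: π = [0.2578, 0.3066, 0.2363, 0.1992], E[r] = 0.7363, γ^t·E[r] = 0.471250, running G = 2.333750
t=3: π = [0.2588, 0.3044, 0.2439, 0.1929], E[r] = 0.7312, γ^t·E[r] = 0.374375, running G = 2.708125
t=4: π = [0.2576, 0.3046, 0.2443, 0.1935], E[r] = 0.7309, γ^t·E[r] = 0.299363, running G = 3.007488
t=5: π = [0.2575, 0.3047, 0.2441, 0.1936], E[r] = 0.7306, γ^t·E[r] = 0.239394, running G = 3.246881
t=6: π = [0.2576, 0.3047, 0.2441, 0.1936], E[r] = 0.7306, γ^t·E[r] = 0.191533, running G = 3.438414
t=7: π = [0.2576, 0.3047, 0.2441, 0.1936], E[r] = 0.7306, γ^t·E[r] = 0.153227, running G = 3.591640

G = 3.5916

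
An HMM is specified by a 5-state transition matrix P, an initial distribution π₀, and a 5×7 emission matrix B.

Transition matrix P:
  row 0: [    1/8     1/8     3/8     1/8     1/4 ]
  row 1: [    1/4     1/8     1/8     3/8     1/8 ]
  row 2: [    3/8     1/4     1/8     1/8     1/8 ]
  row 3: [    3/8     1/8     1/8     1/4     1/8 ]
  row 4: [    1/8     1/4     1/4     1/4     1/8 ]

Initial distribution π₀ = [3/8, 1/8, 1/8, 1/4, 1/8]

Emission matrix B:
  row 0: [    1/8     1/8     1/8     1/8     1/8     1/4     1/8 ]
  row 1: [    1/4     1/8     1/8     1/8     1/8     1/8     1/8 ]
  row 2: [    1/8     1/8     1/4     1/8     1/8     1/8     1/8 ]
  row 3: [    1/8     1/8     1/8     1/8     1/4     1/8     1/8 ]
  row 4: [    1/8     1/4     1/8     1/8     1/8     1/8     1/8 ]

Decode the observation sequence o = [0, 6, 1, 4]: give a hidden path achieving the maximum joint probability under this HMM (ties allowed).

path = [0, 2, 1, 3]

t=0: δ = [4.688e-02, 3.125e-02, 1.562e-02, 3.125e-02, 1.562e-02]  (obs o_0=0)
t=1: δ = [1.465e-03, 7.324e-04, 2.197e-03, 1.465e-03, 1.465e-03]  ψ = [3, 0, 0, 1, 0]  (obs o_1=6)
t=2: δ = [1.030e-04, 6.866e-05, 6.866e-05, 4.578e-05, 9.155e-05]  ψ = [2, 2, 0, 3, 0]  (obs o_2=1)
t=3: δ = [3.219e-06, 2.861e-06, 4.828e-06, 6.437e-06, 3.219e-06]  ψ = [2, 4, 0, 1, 0]  (obs o_3=4)
backtrack: best end state = 3; path = [0, 2, 1, 3]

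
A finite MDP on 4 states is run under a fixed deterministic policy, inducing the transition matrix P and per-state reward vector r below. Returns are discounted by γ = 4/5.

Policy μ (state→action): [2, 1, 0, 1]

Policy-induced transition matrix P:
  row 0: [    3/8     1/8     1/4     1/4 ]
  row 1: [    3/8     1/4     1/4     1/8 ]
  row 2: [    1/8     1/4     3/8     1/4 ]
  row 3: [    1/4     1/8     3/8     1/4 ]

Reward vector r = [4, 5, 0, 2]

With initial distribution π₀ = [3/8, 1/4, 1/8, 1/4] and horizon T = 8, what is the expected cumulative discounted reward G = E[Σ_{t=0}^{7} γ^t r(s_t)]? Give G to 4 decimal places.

G = 11.1058

t=0: π = [0.3750, 0.2500, 0.1250, 0.2500], E[r] = 3.2500, γ^t·E[r] = 3.250000, running G = 3.250000
t=1: π = [0.3125, 0.1719, 0.2969, 0.2188], E[r] = 2.5469, γ^t·E[r] = 2.037500, running G = 5.287500
t=2: π = [0.2734, 0.1836, 0.3145, 0.2285], E[r] = 2.4688, γ^t·E[r] = 1.580000, running G = 6.867500
t=3: π = [0.2678, 0.1873, 0.3179, 0.2271], E[r] = 2.4617, γ^t·E[r] = 1.260375, running G = 8.127875
t=4: π = [0.2672, 0.1881, 0.3181, 0.2266], E[r] = 2.4625, γ^t·E[r] = 1.008638, running G = 9.136513
t=5: π = [0.2671, 0.1883, 0.3181, 0.2265], E[r] = 2.4630, γ^t·E[r] = 0.807064, running G = 9.943576
t=6: π = [0.2672, 0.1883, 0.3181, 0.2265], E[r] = 2.4631, γ^t·E[r] = 0.645682, running G = 10.589258
t=7: π = [0.2672, 0.1883, 0.3181, 0.2265], E[r] = 2.4631, γ^t·E[r] = 0.516550, running G = 11.105808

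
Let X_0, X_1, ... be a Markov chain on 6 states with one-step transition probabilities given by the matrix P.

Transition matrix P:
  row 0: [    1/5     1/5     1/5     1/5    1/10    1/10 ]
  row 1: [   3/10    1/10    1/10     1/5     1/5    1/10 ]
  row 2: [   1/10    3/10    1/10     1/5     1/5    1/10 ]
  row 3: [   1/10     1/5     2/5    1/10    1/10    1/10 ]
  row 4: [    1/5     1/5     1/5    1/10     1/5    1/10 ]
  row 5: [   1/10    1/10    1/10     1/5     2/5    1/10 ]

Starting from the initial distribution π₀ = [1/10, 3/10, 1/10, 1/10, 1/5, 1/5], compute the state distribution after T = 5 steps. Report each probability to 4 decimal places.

t=0: π = [0.1000, 0.3000, 0.1000, 0.1000, 0.2000, 0.2000]
t=1: π = [0.1900, 0.1600, 0.1600, 0.1700, 0.2200, 0.1000]
t=2: π = [0.1730, 0.1900, 0.1920, 0.1610, 0.1840, 0.1000]
t=3: π = [0.1737, 0.1902, 0.1840, 0.1655, 0.1866, 0.1000]
t=4: π = [0.1741, 0.1894, 0.1857, 0.1648, 0.1861, 0.1000]
t=5: π = [0.1739, 0.1896, 0.1855, 0.1649, 0.1861, 0.1000]

π = [0.1739, 0.1896, 0.1855, 0.1649, 0.1861, 0.1000]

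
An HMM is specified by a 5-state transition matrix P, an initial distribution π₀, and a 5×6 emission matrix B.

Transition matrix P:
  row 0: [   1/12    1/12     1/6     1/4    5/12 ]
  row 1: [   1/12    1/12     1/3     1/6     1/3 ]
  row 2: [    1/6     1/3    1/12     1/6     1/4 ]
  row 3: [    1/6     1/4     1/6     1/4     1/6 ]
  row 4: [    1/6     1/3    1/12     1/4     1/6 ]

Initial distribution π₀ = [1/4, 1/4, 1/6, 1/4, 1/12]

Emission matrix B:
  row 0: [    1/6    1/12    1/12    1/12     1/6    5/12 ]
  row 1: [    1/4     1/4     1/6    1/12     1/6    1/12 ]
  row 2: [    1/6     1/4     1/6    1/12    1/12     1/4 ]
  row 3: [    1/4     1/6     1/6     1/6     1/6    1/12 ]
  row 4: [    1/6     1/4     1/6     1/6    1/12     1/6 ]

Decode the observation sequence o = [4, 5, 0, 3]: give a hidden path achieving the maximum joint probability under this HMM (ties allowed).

t=0: δ = [4.167e-02, 4.167e-02, 1.389e-02, 4.167e-02, 6.944e-03]  (obs o_0=4)
t=1: δ = [2.894e-03, 8.681e-04, 3.472e-03, 8.681e-04, 2.894e-03]  ψ = [3, 3, 1, 0, 0]  (obs o_1=5)
t=2: δ = [9.645e-05, 2.894e-04, 8.038e-05, 1.808e-04, 2.009e-04]  ψ = [2, 2, 0, 0, 0]  (obs o_2=0)
t=3: δ = [2.791e-06, 5.582e-06, 8.038e-06, 8.372e-06, 1.608e-05]  ψ = [4, 4, 1, 4, 1]  (obs o_3=3)
backtrack: best end state = 4; path = [1, 2, 1, 4]

path = [1, 2, 1, 4]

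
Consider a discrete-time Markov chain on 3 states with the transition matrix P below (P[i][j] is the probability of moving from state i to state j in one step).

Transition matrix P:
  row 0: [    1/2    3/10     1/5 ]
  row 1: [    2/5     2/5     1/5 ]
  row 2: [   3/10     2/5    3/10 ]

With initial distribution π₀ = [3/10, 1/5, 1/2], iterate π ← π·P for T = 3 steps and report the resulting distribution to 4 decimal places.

t=0: π = [0.3000, 0.2000, 0.5000]
t=1: π = [0.3800, 0.3700, 0.2500]
t=2: π = [0.4130, 0.3620, 0.2250]
t=3: π = [0.4188, 0.3587, 0.2225]

π = [0.4188, 0.3587, 0.2225]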